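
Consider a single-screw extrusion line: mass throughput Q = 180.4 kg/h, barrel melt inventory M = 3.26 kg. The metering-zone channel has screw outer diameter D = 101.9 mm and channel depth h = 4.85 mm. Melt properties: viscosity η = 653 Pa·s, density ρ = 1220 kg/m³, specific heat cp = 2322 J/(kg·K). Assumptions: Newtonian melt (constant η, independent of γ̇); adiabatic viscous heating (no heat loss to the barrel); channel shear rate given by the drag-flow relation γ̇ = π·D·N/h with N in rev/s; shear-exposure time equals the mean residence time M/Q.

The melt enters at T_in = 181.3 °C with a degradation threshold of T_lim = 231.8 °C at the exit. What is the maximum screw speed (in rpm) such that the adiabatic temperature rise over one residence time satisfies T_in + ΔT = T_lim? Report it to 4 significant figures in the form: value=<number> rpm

value=52.75 rpm

Throughput in SI: Q_s = 180.4 kg/h ÷ 3600 s/h = 0.0501111 kg/s
t_res = M / Q_s = 3.26 / 0.0501111 = 65.0554 s
D = 101.9 mm = 0.1019 m;  h = 4.85 mm = 0.00485 m
Allowable rise: ΔT_a = T_lim − T_in = 231.8 − 181.3 = 50.5 K
γ̇_max² = ΔT_a·ρ·cp/(η·t_res) = 50.5·1220·2322/(653·65.0554) = 3367.57 s⁻²
γ̇_max = √3367.57 = 58.0308 s⁻¹
N_max = γ̇_max·h / (π·D) = 58.0308 · 0.00485 / (π · 0.1019) = 0.879176 rev/s = 52.7506 rpm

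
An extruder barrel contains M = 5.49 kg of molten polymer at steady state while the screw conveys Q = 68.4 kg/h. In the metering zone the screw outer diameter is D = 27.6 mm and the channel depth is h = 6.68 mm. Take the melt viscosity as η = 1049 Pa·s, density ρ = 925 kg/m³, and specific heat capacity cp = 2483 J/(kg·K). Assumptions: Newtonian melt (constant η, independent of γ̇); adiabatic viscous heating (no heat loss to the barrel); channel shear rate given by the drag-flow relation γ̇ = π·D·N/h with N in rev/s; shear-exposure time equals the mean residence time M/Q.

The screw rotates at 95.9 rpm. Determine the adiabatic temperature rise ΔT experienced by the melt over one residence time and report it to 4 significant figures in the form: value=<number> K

Throughput in SI: Q_s = 68.4 kg/h ÷ 3600 s/h = 0.019 kg/s
Mean residence time: t_res = M/Q_s = 5.49 kg / 0.019 kg/s = 288.947 s
Geometry in metres: D = 27.6 mm → 0.0276 m, h = 6.68 mm → 0.00668 m; screw speed N = 95.9 rpm = 1.59833 rev/s
Shear rate: γ̇ = πDN/h = π·0.0276·1.59833/0.00668 = 20.7467 s⁻¹
ΔT = η·γ̇²·t_res / (ρ·cp) = 1049 · (20.7467)² · 288.947 / (925 · 2483) = 56.8035 K

value=56.80 K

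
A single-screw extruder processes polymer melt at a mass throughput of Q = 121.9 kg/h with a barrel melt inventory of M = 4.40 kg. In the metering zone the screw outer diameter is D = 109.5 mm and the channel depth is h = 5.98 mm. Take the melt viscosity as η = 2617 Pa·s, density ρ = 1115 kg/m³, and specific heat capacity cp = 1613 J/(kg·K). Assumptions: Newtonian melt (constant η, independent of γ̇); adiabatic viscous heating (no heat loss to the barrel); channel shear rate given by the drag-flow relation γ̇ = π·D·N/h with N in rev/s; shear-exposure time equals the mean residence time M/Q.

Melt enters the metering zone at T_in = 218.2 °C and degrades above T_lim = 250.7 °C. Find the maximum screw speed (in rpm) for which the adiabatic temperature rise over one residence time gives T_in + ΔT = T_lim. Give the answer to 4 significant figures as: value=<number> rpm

Q_s = Q / 3600 = 121.9 / 3600 = 0.0338611 kg/s
t_res = M / Q_s = 4.40 ÷ 0.0338611 = 129.943 s
Geometry in SI: D = 109.5 mm → 0.1095 m, h = 5.98 mm → 0.00598 m
Allowable rise: ΔT_a = T_lim − T_in = 250.7 − 218.2 = 32.5 K
γ̇_max² = ΔT_a·ρ·cp / (η·t_res) = [32.5 × 1115 × 1613] / [2617 × 129.943] = 171.885 s⁻²
Take the square root: γ̇_max = √(171.885) = 13.1105 s⁻¹
N_max = γ̇_max h / (πD) = 13.1105·0.00598/(π·0.1095) = 0.227906 rev/s → ×60 = 13.6744 rpm

value=13.67 rpm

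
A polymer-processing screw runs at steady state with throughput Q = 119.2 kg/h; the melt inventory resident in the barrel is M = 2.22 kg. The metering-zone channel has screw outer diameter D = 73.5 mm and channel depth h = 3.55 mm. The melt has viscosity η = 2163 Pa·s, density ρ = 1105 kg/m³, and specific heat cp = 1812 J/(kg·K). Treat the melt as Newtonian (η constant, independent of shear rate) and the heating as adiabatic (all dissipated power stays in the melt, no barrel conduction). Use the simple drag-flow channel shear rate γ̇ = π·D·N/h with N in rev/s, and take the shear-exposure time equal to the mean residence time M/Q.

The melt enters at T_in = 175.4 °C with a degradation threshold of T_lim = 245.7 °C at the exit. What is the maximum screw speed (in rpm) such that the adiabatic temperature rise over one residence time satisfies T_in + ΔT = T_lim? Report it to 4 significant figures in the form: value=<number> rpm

value=28.74 rpm

Convert throughput: Q = 119.2 kg/h = 119.2/3600 = 0.0331111 kg/s
t_res = M / Q_s = 2.22 ÷ 0.0331111 = 67.047 s
Convert to metres: D = 0.0735 m, h = 0.00355 m
ΔT_a = T_lim − T_in = 245.7 °C − 175.4 °C = 70.3 K
γ̇_max² = ΔT_a·ρ·cp/(η·t_res) = 70.3·1105·1812/(2163·67.047) = 970.599 s⁻²
γ̇_max = sqrt(970.599) = 31.1544 s⁻¹
N_max = γ̇_max h / (πD) = 31.1544·0.00355/(π·0.0735) = 0.478973 rev/s → ×60 = 28.7384 rpm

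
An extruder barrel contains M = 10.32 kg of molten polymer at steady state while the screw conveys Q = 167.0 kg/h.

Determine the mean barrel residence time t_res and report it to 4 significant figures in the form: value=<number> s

Convert throughput: Q = 167.0 kg/h = 167.0/3600 = 0.0463889 kg/s
Mean residence time: t_res = M/Q_s = 10.32 kg / 0.0463889 kg/s = 222.467 s

value=222.5 s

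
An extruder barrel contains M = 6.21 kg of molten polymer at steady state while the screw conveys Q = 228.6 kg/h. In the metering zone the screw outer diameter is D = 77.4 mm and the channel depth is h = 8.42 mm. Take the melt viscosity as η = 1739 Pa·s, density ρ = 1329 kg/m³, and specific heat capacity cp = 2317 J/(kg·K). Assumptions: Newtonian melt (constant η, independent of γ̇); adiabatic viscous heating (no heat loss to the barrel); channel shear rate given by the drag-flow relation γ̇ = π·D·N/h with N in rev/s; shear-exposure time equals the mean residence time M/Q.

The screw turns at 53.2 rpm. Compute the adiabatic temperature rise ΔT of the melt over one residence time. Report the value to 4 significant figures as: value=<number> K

value=36.21 K

Throughput in SI: Q_s = 228.6 kg/h ÷ 3600 s/h = 0.0635 kg/s
t_res = M / Q_s = 6.21 / 0.0635 = 97.7953 s
Geometry in metres: D = 77.4 mm → 0.0774 m, h = 8.42 mm → 0.00842 m; screw speed N = 53.2 rpm = 0.886667 rev/s
γ̇ = π·D·N / h = π · 0.0774 · 0.886667 / 0.00842 = 25.6058 s⁻¹
Adiabatic rise: ΔT = η γ̇² t_res / (ρ cp) = 1739·(25.6058)²·97.7953 / (1329·2317) = 36.2113 K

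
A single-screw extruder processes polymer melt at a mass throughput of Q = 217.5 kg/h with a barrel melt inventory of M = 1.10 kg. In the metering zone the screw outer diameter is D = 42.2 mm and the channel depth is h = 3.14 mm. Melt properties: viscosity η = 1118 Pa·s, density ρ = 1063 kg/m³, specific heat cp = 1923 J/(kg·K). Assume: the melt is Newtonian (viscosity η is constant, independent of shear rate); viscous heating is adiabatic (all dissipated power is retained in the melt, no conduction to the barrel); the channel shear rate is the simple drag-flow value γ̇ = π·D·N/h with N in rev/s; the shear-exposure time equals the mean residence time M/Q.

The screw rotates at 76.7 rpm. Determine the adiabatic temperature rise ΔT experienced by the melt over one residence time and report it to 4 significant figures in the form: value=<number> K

Convert throughput: Q = 217.5 kg/h = 217.5/3600 = 0.0604167 kg/s
t_res = M / Q_s = 1.10 / 0.0604167 = 18.2069 s
D = 42.2 mm = 0.0422 m;  h = 3.14 mm = 0.00314 m;  N = 76.7 rpm / 60 = 1.27833 rev/s
γ̇ = π D N / h = (π)(0.0422)(1.27833) / 0.00314 = 53.973 s⁻¹
ΔT = η·γ̇²·t_res / (ρ·cp) = 1118 · (53.973)² · 18.2069 / (1063 · 1923) = 29.0081 K

value=29.01 K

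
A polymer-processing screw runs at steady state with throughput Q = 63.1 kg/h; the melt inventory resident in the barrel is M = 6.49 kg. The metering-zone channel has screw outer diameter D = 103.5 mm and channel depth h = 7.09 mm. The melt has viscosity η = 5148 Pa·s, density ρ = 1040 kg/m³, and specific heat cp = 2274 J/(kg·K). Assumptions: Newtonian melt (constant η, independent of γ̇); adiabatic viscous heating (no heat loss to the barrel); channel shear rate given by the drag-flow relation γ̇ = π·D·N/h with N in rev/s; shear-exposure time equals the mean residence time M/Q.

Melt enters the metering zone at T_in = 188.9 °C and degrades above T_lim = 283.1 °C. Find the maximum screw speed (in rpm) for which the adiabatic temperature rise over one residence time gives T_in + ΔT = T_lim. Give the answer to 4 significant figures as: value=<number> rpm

value=14.14 rpm

Convert throughput: Q = 63.1 kg/h = 63.1/3600 = 0.0175278 kg/s
t_res = M / Q_s = 6.49 / 0.0175278 = 370.269 s
D = 103.5 mm = 0.1035 m;  h = 7.09 mm = 0.00709 m
ΔT_a = T_lim − T_in = 283.1 °C − 188.9 °C = 94.2 K
Invert ΔT = ηγ̇²t_res/(ρcp) for γ̇: γ̇_max² = ΔT_a ρ cp / (η t_res) = 94.2·1040·2274 / (5148·370.269) = 116.874 s⁻²
Take the square root: γ̇_max = √(116.874) = 10.8108 s⁻¹
N_max = γ̇_max h / (πD) = 10.8108·0.00709/(π·0.1035) = 0.23573 rev/s → ×60 = 14.1438 rpm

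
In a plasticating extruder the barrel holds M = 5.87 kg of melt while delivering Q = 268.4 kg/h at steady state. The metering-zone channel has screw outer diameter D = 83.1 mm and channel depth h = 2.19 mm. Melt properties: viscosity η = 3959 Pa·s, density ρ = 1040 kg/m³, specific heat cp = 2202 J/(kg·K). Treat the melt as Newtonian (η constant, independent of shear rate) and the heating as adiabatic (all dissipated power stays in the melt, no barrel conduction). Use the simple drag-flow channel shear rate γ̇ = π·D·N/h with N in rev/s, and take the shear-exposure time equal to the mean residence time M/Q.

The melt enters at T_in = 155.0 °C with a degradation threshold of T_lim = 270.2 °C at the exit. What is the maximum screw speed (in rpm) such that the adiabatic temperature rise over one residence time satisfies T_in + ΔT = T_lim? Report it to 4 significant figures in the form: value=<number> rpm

Q_s = Q / 3600 = 268.4 / 3600 = 0.0745556 kg/s
Mean residence time: t_res = M/Q_s = 5.87 kg / 0.0745556 kg/s = 78.7332 s
D = 83.1 mm = 0.0831 m;  h = 2.19 mm = 0.00219 m
ΔT_a = T_lim − T_in = 270.2 − 155.0 = 115.2 K
Invert ΔT = ηγ̇²t_res/(ρcp) for γ̇: γ̇_max² = ΔT_a ρ cp / (η t_res) = 115.2·1040·2202 / (3959·78.7332) = 846.369 s⁻²
γ̇_max = √846.369 = 29.0924 s⁻¹
Solve γ̇ = πDN/h for N: N_max = γ̇_max·h/(π·D) = 29.0924 × 0.00219 / (π × 0.0831) = 0.244047 rev/s = 14.6428 rpm

value=14.64 rpm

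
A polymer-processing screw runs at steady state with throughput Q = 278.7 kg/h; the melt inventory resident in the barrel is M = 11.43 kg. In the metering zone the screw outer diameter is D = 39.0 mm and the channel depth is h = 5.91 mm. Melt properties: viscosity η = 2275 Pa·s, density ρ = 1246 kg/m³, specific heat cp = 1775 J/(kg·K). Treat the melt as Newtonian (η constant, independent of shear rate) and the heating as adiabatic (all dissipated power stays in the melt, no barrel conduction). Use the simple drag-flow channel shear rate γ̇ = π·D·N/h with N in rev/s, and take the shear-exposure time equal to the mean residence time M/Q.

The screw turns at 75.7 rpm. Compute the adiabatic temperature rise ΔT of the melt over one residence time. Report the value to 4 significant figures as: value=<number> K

value=103.9 K

Throughput in SI: Q_s = 278.7 kg/h ÷ 3600 s/h = 0.0774167 kg/s
t_res = M / Q_s = 11.43 ÷ 0.0774167 = 147.643 s
Convert to SI: D = 0.039 m, h = 0.00591 m, N = 75.7/60 = 1.26167 rev/s
Shear rate: γ̇ = πDN/h = π·0.039·1.26167/0.00591 = 26.156 s⁻¹
ΔT = η·γ̇²·t_res / (ρ·cp) = 2275 · (26.156)² · 147.643 / (1246 · 1775) = 103.901 K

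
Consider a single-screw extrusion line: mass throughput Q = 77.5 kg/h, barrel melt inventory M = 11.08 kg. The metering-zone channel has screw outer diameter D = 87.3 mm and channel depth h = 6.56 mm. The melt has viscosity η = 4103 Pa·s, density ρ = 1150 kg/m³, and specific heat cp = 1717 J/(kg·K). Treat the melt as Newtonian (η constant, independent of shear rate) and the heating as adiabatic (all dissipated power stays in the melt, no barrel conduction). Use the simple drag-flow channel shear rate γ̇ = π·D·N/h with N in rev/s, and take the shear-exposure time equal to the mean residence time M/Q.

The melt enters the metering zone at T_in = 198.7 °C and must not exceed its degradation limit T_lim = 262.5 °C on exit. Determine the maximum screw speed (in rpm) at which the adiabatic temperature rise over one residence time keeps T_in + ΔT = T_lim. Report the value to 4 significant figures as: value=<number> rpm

value=11.08 rpm

Throughput in SI: Q_s = 77.5 kg/h ÷ 3600 s/h = 0.0215278 kg/s
t_res = M / Q_s = 11.08 / 0.0215278 = 514.684 s
D = 87.3 mm = 0.0873 m;  h = 6.56 mm = 0.00656 m
Allowable rise: ΔT_a = T_lim − T_in = 262.5 − 198.7 = 63.8 K
γ̇_max² = ΔT_a·ρ·cp / (η·t_res) = [63.8 × 1150 × 1717] / [4103 × 514.684] = 59.655 s⁻²
Take the square root: γ̇_max = √(59.655) = 7.72366 s⁻¹
Solve γ̇ = πDN/h for N: N_max = γ̇_max·h/(π·D) = 7.72366 × 0.00656 / (π × 0.0873) = 0.184741 rev/s = 11.0845 rpm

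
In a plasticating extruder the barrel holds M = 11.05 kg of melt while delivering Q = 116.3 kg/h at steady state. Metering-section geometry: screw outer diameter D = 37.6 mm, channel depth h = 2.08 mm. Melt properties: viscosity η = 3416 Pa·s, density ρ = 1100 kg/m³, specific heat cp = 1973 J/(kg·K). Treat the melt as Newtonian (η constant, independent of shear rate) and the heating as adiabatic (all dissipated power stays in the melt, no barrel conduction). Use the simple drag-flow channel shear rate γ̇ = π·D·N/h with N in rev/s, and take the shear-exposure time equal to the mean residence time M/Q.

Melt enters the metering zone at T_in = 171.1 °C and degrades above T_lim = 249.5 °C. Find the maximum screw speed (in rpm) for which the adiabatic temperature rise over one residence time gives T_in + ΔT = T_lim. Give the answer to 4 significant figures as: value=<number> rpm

value=12.75 rpm

Convert throughput: Q = 116.3 kg/h = 116.3/3600 = 0.0323056 kg/s
t_res = M / Q_s = 11.05 ÷ 0.0323056 = 342.046 s
Geometry in SI: D = 37.6 mm → 0.0376 m, h = 2.08 mm → 0.00208 m
ΔT_a = T_lim − T_in = 249.5 − 171.1 = 78.4 K
γ̇_max² = ΔT_a·ρ·cp/(η·t_res) = 78.4·1100·1973/(3416·342.046) = 145.624 s⁻²
γ̇_max = √145.624 = 12.0675 s⁻¹
Solve γ̇ = πDN/h for N: N_max = γ̇_max·h/(π·D) = 12.0675 × 0.00208 / (π × 0.0376) = 0.212492 rev/s = 12.7495 rpm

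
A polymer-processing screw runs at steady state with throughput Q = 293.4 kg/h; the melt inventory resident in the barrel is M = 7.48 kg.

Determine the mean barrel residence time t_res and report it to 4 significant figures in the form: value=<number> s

Throughput in SI: Q_s = 293.4 kg/h ÷ 3600 s/h = 0.0815 kg/s
t_res = M / Q_s = 7.48 / 0.0815 = 91.7791 s

value=91.78 s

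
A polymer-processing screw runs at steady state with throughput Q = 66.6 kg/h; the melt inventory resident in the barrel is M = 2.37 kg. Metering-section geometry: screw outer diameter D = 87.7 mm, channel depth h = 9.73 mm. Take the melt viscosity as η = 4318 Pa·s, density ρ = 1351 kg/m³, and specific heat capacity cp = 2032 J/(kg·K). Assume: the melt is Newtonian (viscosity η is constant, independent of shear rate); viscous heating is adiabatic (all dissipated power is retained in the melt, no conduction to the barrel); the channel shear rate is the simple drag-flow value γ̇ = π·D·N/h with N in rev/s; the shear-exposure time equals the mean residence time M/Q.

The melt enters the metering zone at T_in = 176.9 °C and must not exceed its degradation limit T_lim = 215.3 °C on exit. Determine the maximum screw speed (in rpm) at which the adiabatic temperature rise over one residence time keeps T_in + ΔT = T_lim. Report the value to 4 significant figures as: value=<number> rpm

Throughput in SI: Q_s = 66.6 kg/h ÷ 3600 s/h = 0.0185 kg/s
Mean residence time: t_res = M/Q_s = 2.37 kg / 0.0185 kg/s = 128.108 s
Geometry in SI: D = 87.7 mm → 0.0877 m, h = 9.73 mm → 0.00973 m
Allowable rise: ΔT_a = T_lim − T_in = 215.3 − 176.9 = 38.4 K
γ̇_max² = ΔT_a·ρ·cp / (η·t_res) = [38.4 × 1351 × 2032] / [4318 × 128.108] = 190.568 s⁻²
Take the square root: γ̇_max = √(190.568) = 13.8047 s⁻¹
N_max = γ̇_max h / (πD) = 13.8047·0.00973/(π·0.0877) = 0.487516 rev/s → ×60 = 29.251 rpm

value=29.25 rpm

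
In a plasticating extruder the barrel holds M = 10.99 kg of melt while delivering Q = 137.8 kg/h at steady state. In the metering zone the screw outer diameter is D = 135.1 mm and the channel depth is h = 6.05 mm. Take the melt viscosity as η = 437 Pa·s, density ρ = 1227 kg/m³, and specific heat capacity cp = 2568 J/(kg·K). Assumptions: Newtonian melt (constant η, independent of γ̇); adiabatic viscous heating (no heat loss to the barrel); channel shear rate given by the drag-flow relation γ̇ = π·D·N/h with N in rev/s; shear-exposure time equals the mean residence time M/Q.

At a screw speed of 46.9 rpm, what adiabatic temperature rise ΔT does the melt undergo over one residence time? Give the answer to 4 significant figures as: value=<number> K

value=119.7 K

Throughput in SI: Q_s = 137.8 kg/h ÷ 3600 s/h = 0.0382778 kg/s
Mean residence time: t_res = M/Q_s = 10.99 kg / 0.0382778 kg/s = 287.112 s
D = 135.1 mm = 0.1351 m;  h = 6.05 mm = 0.00605 m;  N = 46.9 rpm / 60 = 0.781667 rev/s
γ̇ = π·D·N / h = π · 0.1351 · 0.781667 / 0.00605 = 54.8367 s⁻¹
ΔT = η·γ̇²·t_res/(ρ·cp) = [437 × 54.8367² × 287.112] / [1227 × 2568] = 119.739 K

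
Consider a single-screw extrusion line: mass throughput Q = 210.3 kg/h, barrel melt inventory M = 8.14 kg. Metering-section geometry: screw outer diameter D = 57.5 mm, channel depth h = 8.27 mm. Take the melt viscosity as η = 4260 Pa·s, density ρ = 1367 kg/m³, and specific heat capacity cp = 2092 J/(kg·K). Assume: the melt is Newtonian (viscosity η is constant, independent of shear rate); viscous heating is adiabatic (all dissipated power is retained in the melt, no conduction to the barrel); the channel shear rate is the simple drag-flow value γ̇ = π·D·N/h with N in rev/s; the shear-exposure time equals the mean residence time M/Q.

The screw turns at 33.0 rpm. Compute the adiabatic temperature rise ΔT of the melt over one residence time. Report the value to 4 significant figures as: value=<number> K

Throughput in SI: Q_s = 210.3 kg/h ÷ 3600 s/h = 0.0584167 kg/s
t_res = M / Q_s = 8.14 ÷ 0.0584167 = 139.344 s
Geometry in metres: D = 57.5 mm → 0.0575 m, h = 8.27 mm → 0.00827 m; screw speed N = 33.0 rpm = 0.55 rev/s
Shear rate: γ̇ = πDN/h = π·0.0575·0.55/0.00827 = 12.0136 s⁻¹
ΔT = η·γ̇²·t_res/(ρ·cp) = [4260 × 12.0136² × 139.344] / [1367 × 2092] = 29.9583 K

value=29.96 K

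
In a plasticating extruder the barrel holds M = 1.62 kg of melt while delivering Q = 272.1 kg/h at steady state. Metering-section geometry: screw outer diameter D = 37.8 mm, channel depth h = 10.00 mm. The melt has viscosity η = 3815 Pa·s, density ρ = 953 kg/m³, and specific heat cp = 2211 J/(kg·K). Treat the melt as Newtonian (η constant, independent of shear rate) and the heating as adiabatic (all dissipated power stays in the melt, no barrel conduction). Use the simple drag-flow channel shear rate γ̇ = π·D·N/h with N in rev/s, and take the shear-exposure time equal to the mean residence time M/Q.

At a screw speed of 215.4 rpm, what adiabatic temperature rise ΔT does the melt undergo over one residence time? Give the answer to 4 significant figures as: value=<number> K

value=70.53 K

Q_s = Q / 3600 = 272.1 / 3600 = 0.0755833 kg/s
Mean residence time: t_res = M/Q_s = 1.62 kg / 0.0755833 kg/s = 21.4333 s
D = 37.8 mm = 0.0378 m;  h = 10.00 mm = 0.01 m;  N = 215.4 rpm / 60 = 3.59 rev/s
Shear rate: γ̇ = πDN/h = π·0.0378·3.59/0.01 = 42.632 s⁻¹
Adiabatic rise: ΔT = η γ̇² t_res / (ρ cp) = 3815·(42.632)²·21.4333 / (953·2211) = 70.53 K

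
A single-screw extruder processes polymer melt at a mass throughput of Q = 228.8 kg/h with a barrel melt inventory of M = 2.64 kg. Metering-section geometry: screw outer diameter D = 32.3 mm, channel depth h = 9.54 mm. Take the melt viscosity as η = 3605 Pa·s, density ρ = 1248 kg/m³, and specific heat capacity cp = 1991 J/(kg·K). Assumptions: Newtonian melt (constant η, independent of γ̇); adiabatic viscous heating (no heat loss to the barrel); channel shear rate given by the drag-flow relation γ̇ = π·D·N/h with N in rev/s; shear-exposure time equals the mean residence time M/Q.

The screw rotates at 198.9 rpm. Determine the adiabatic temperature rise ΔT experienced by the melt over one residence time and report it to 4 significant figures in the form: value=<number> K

Convert throughput: Q = 228.8 kg/h = 228.8/3600 = 0.0635556 kg/s
t_res = M / Q_s = 2.64 / 0.0635556 = 41.5385 s
Convert to SI: D = 0.0323 m, h = 0.00954 m, N = 198.9/60 = 3.315 rev/s
γ̇ = π D N / h = (π)(0.0323)(3.315) / 0.00954 = 35.2604 s⁻¹
Adiabatic rise: ΔT = η γ̇² t_res / (ρ cp) = 3605·(35.2604)²·41.5385 / (1248·1991) = 74.9281 K

value=74.93 K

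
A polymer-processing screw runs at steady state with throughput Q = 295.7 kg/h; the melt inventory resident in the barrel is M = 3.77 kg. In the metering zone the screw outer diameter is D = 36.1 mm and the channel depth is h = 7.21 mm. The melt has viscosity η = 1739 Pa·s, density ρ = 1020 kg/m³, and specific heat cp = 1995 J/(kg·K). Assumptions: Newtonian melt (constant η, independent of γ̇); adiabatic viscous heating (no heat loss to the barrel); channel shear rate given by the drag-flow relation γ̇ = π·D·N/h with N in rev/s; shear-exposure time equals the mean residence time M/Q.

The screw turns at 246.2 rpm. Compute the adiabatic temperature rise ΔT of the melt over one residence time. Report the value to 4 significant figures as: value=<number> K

Q_s = Q / 3600 = 295.7 / 3600 = 0.0821389 kg/s
Mean residence time: t_res = M/Q_s = 3.77 kg / 0.0821389 kg/s = 45.8979 s
Convert to SI: D = 0.0361 m, h = 0.00721 m, N = 246.2/60 = 4.10333 rev/s
γ̇ = π·D·N / h = π · 0.0361 · 4.10333 / 0.00721 = 64.5444 s⁻¹
ΔT = η·γ̇²·t_res/(ρ·cp) = [1739 × 64.5444² × 45.8979] / [1020 × 1995] = 163.405 K

value=163.4 K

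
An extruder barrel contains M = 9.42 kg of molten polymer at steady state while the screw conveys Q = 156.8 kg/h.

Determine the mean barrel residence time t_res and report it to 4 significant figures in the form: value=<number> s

Throughput in SI: Q_s = 156.8 kg/h ÷ 3600 s/h = 0.0435556 kg/s
Mean residence time: t_res = M/Q_s = 9.42 kg / 0.0435556 kg/s = 216.276 s

value=216.3 s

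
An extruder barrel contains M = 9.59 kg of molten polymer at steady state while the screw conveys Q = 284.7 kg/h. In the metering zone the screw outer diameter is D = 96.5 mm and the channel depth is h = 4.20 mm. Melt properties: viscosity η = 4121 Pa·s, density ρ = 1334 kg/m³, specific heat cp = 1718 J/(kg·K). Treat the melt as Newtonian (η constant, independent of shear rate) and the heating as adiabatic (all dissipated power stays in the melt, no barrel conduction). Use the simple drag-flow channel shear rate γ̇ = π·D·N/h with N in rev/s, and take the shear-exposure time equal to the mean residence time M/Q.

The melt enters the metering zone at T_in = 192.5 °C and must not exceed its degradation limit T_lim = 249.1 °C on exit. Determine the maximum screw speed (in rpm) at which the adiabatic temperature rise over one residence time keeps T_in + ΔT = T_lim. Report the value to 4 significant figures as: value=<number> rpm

value=13.39 rpm

Convert throughput: Q = 284.7 kg/h = 284.7/3600 = 0.0790833 kg/s
Mean residence time: t_res = M/Q_s = 9.59 kg / 0.0790833 kg/s = 121.264 s
Convert to metres: D = 0.0965 m, h = 0.0042 m
ΔT_a = T_lim − T_in = 249.1 °C − 192.5 °C = 56.6 K
γ̇_max² = ΔT_a·ρ·cp/(η·t_res) = 56.6·1334·1718/(4121·121.264) = 259.573 s⁻²
Take the square root: γ̇_max = √(259.573) = 16.1113 s⁻¹
Solve γ̇ = πDN/h for N: N_max = γ̇_max·h/(π·D) = 16.1113 × 0.0042 / (π × 0.0965) = 0.223204 rev/s = 13.3922 rpm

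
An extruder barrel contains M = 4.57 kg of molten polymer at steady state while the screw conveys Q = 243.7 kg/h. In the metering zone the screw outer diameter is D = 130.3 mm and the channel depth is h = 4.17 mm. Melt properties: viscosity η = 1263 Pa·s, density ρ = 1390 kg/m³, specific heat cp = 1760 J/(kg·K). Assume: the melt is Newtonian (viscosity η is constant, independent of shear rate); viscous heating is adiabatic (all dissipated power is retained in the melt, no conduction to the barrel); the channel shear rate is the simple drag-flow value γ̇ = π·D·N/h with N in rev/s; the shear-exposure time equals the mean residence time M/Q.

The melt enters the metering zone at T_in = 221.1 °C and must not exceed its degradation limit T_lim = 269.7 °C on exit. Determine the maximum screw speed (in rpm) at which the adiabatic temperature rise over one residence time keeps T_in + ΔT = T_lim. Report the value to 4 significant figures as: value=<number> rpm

Throughput in SI: Q_s = 243.7 kg/h ÷ 3600 s/h = 0.0676944 kg/s
Mean residence time: t_res = M/Q_s = 4.57 kg / 0.0676944 kg/s = 67.5092 s
D = 130.3 mm = 0.1303 m;  h = 4.17 mm = 0.00417 m
ΔT_a = T_lim − T_in = 269.7 − 221.1 = 48.6 K
γ̇_max² = ΔT_a·ρ·cp / (η·t_res) = [48.6 × 1390 × 1760] / [1263 × 67.5092] = 1394.43 s⁻²
Take the square root: γ̇_max = √(1394.43) = 37.3421 s⁻¹
Solve γ̇ = πDN/h for N: N_max = γ̇_max·h/(π·D) = 37.3421 × 0.00417 / (π × 0.1303) = 0.3804 rev/s = 22.824 rpm

value=22.82 rpm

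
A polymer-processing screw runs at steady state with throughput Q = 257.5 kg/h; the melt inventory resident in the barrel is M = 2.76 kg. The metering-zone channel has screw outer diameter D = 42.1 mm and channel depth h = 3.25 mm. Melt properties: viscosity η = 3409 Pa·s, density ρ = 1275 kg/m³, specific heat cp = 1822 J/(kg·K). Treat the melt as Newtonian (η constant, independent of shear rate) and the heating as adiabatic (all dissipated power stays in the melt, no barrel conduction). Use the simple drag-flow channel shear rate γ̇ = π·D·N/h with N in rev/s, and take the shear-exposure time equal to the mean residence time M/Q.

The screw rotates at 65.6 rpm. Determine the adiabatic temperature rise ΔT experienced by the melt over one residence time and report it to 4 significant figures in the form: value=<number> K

value=112.1 K

Throughput in SI: Q_s = 257.5 kg/h ÷ 3600 s/h = 0.0715278 kg/s
t_res = M / Q_s = 2.76 / 0.0715278 = 38.5864 s
Geometry in metres: D = 42.1 mm → 0.0421 m, h = 3.25 mm → 0.00325 m; screw speed N = 65.6 rpm = 1.09333 rev/s
γ̇ = π D N / h = (π)(0.0421)(1.09333) / 0.00325 = 44.494 s⁻¹
ΔT = η·γ̇²·t_res / (ρ·cp) = 3409 · (44.494)² · 38.5864 / (1275 · 1822) = 112.1 K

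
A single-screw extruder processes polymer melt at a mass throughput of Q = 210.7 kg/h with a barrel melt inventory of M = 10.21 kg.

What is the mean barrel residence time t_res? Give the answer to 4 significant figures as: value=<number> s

value=174.4 s

Throughput in SI: Q_s = 210.7 kg/h ÷ 3600 s/h = 0.0585278 kg/s
t_res = M / Q_s = 10.21 / 0.0585278 = 174.447 s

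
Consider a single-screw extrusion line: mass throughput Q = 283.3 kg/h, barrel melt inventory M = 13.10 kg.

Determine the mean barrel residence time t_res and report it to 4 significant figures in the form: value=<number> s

value=166.5 s

Q_s = Q / 3600 = 283.3 / 3600 = 0.0786944 kg/s
Mean residence time: t_res = M/Q_s = 13.10 kg / 0.0786944 kg/s = 166.467 s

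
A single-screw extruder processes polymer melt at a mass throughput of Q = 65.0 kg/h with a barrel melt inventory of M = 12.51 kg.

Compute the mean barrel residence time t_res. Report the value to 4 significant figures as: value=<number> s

Throughput in SI: Q_s = 65.0 kg/h ÷ 3600 s/h = 0.0180556 kg/s
Mean residence time: t_res = M/Q_s = 12.51 kg / 0.0180556 kg/s = 692.862 s

value=692.9 s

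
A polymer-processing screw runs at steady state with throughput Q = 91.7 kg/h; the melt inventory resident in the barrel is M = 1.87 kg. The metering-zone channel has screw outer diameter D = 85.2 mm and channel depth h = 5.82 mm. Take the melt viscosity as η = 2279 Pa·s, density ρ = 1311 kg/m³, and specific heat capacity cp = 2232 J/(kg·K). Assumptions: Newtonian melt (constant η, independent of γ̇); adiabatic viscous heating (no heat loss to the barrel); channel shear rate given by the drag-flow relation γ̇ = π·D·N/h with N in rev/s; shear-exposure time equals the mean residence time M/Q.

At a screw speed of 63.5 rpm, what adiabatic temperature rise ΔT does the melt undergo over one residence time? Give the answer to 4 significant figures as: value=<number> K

value=135.5 K

Throughput in SI: Q_s = 91.7 kg/h ÷ 3600 s/h = 0.0254722 kg/s
Mean residence time: t_res = M/Q_s = 1.87 kg / 0.0254722 kg/s = 73.4133 s
Convert to SI: D = 0.0852 m, h = 0.00582 m, N = 63.5/60 = 1.05833 rev/s
Shear rate: γ̇ = πDN/h = π·0.0852·1.05833/0.00582 = 48.6731 s⁻¹
ΔT = η·γ̇²·t_res / (ρ·cp) = 2279 · (48.6731)² · 73.4133 / (1311 · 2232) = 135.457 K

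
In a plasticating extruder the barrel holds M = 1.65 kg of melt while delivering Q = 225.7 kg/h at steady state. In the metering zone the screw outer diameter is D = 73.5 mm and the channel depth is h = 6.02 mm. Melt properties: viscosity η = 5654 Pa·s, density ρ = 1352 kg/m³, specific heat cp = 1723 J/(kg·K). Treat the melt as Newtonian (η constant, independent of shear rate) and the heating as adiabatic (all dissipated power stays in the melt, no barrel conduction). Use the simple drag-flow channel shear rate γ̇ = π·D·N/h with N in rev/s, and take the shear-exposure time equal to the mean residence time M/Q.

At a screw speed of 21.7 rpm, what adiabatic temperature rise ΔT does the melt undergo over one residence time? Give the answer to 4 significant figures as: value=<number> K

value=12.29 K

Throughput in SI: Q_s = 225.7 kg/h ÷ 3600 s/h = 0.0626944 kg/s
Mean residence time: t_res = M/Q_s = 1.65 kg / 0.0626944 kg/s = 26.3181 s
D = 73.5 mm = 0.0735 m;  h = 6.02 mm = 0.00602 m;  N = 21.7 rpm / 60 = 0.361667 rev/s
γ̇ = π D N / h = (π)(0.0735)(0.361667) / 0.00602 = 13.8723 s⁻¹
Adiabatic rise: ΔT = η γ̇² t_res / (ρ cp) = 5654·(13.8723)²·26.3181 / (1352·1723) = 12.2927 K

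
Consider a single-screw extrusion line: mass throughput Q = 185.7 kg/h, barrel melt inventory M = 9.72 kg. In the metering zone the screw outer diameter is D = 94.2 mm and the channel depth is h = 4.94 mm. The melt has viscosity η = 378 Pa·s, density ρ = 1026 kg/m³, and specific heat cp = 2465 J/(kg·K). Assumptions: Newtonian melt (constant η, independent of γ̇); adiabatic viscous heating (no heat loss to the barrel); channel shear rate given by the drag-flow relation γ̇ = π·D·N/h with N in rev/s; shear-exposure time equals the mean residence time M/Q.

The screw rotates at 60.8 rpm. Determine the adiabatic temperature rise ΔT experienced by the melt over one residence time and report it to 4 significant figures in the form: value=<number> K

Convert throughput: Q = 185.7 kg/h = 185.7/3600 = 0.0515833 kg/s
t_res = M / Q_s = 9.72 / 0.0515833 = 188.433 s
Convert to SI: D = 0.0942 m, h = 0.00494 m, N = 60.8/60 = 1.01333 rev/s
γ̇ = π D N / h = (π)(0.0942)(1.01333) / 0.00494 = 60.7052 s⁻¹
Adiabatic rise: ΔT = η γ̇² t_res / (ρ cp) = 378·(60.7052)²·188.433 / (1026·2465) = 103.786 K

value=103.8 K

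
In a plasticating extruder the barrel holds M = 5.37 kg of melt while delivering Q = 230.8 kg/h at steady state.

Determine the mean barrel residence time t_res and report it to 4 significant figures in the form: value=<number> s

value=83.76 s

Throughput in SI: Q_s = 230.8 kg/h ÷ 3600 s/h = 0.0641111 kg/s
t_res = M / Q_s = 5.37 / 0.0641111 = 83.7608 s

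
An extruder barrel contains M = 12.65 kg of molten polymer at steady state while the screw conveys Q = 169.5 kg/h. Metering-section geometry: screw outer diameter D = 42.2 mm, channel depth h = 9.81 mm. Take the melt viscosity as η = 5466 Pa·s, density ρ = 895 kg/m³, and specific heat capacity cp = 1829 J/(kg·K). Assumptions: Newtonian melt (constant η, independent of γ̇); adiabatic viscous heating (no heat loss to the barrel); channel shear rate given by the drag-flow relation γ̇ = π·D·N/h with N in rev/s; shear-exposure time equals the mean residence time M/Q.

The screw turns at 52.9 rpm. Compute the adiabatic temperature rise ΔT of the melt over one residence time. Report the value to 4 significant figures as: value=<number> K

value=127.4 K

Convert throughput: Q = 169.5 kg/h = 169.5/3600 = 0.0470833 kg/s
Mean residence time: t_res = M/Q_s = 12.65 kg / 0.0470833 kg/s = 268.673 s
D = 42.2 mm = 0.0422 m;  h = 9.81 mm = 0.00981 m;  N = 52.9 rpm / 60 = 0.881667 rev/s
γ̇ = π·D·N / h = π · 0.0422 · 0.881667 / 0.00981 = 11.9151 s⁻¹
ΔT = η·γ̇²·t_res / (ρ·cp) = 5466 · (11.9151)² · 268.673 / (895 · 1829) = 127.365 K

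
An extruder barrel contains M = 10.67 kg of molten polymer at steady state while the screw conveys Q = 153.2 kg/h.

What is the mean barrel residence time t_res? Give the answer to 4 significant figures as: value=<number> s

value=250.7 s

Convert throughput: Q = 153.2 kg/h = 153.2/3600 = 0.0425556 kg/s
t_res = M / Q_s = 10.67 / 0.0425556 = 250.731 s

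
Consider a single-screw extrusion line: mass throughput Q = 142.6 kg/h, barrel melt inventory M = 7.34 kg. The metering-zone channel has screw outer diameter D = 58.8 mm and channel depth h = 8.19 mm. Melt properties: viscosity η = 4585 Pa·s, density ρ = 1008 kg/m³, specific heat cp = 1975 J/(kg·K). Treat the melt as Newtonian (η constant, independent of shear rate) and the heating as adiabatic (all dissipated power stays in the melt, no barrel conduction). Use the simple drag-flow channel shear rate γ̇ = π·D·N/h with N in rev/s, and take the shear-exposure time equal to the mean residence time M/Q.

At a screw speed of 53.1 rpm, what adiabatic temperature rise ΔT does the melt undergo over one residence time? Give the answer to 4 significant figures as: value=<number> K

Q_s = Q / 3600 = 142.6 / 3600 = 0.0396111 kg/s
t_res = M / Q_s = 7.34 ÷ 0.0396111 = 185.302 s
Geometry in metres: D = 58.8 mm → 0.0588 m, h = 8.19 mm → 0.00819 m; screw speed N = 53.1 rpm = 0.885 rev/s
γ̇ = π·D·N / h = π · 0.0588 · 0.885 / 0.00819 = 19.9612 s⁻¹
Adiabatic rise: ΔT = η γ̇² t_res / (ρ cp) = 4585·(19.9612)²·185.302 / (1008·1975) = 170.045 K

value=170.0 K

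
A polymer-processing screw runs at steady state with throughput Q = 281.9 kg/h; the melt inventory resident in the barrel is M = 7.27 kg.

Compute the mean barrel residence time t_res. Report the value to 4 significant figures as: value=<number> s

value=92.84 s

Convert throughput: Q = 281.9 kg/h = 281.9/3600 = 0.0783056 kg/s
Mean residence time: t_res = M/Q_s = 7.27 kg / 0.0783056 kg/s = 92.8414 s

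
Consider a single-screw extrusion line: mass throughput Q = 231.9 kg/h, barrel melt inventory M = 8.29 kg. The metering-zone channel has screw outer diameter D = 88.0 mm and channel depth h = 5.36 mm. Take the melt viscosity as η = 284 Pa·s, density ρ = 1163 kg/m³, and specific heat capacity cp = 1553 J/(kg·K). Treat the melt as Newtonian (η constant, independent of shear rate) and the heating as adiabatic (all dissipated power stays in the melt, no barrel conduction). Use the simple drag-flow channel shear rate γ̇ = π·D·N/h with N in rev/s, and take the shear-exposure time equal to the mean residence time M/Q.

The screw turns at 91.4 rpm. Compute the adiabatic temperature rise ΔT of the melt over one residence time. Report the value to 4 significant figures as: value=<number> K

Q_s = Q / 3600 = 231.9 / 3600 = 0.0644167 kg/s
t_res = M / Q_s = 8.29 / 0.0644167 = 128.693 s
Geometry in metres: D = 88.0 mm → 0.088 m, h = 5.36 mm → 0.00536 m; screw speed N = 91.4 rpm = 1.52333 rev/s
γ̇ = π D N / h = (π)(0.088)(1.52333) / 0.00536 = 78.5711 s⁻¹
Adiabatic rise: ΔT = η γ̇² t_res / (ρ cp) = 284·(78.5711)²·128.693 / (1163·1553) = 124.925 K

value=124.9 K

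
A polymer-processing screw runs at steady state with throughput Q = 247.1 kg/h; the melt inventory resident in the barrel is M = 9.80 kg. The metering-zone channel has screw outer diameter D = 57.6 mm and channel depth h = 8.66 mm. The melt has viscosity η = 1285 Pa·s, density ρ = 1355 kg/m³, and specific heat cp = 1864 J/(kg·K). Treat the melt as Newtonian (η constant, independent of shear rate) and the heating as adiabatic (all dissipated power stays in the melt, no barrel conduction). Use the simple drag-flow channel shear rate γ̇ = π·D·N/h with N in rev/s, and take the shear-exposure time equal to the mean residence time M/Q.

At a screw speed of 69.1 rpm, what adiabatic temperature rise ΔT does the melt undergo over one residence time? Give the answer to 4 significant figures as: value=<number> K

Q_s = Q / 3600 = 247.1 / 3600 = 0.0686389 kg/s
t_res = M / Q_s = 9.80 / 0.0686389 = 142.776 s
Geometry in metres: D = 57.6 mm → 0.0576 m, h = 8.66 mm → 0.00866 m; screw speed N = 69.1 rpm = 1.15167 rev/s
γ̇ = π·D·N / h = π · 0.0576 · 1.15167 / 0.00866 = 24.0647 s⁻¹
Adiabatic rise: ΔT = η γ̇² t_res / (ρ cp) = 1285·(24.0647)²·142.776 / (1355·1864) = 42.0665 K

value=42.07 K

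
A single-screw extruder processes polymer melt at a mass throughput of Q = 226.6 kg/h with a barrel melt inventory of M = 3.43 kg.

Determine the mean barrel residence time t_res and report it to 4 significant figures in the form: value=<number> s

Convert throughput: Q = 226.6 kg/h = 226.6/3600 = 0.0629444 kg/s
t_res = M / Q_s = 3.43 ÷ 0.0629444 = 54.4925 s

value=54.49 s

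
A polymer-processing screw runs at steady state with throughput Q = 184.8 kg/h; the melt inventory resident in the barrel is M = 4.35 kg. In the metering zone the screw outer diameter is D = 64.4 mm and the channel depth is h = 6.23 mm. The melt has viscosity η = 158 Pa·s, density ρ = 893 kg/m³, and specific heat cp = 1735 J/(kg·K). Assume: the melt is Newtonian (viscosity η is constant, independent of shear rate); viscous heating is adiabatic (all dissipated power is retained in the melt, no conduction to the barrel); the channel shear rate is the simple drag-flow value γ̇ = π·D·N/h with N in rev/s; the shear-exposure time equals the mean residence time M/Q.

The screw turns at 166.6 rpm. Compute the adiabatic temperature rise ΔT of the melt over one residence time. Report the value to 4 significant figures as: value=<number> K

Q_s = Q / 3600 = 184.8 / 3600 = 0.0513333 kg/s
t_res = M / Q_s = 4.35 ÷ 0.0513333 = 84.7403 s
Convert to SI: D = 0.0644 m, h = 0.00623 m, N = 166.6/60 = 2.77667 rev/s
γ̇ = π D N / h = (π)(0.0644)(2.77667) / 0.00623 = 90.1719 s⁻¹
ΔT = η·γ̇²·t_res / (ρ·cp) = 158 · (90.1719)² · 84.7403 / (893 · 1735) = 70.265 K

value=70.26 K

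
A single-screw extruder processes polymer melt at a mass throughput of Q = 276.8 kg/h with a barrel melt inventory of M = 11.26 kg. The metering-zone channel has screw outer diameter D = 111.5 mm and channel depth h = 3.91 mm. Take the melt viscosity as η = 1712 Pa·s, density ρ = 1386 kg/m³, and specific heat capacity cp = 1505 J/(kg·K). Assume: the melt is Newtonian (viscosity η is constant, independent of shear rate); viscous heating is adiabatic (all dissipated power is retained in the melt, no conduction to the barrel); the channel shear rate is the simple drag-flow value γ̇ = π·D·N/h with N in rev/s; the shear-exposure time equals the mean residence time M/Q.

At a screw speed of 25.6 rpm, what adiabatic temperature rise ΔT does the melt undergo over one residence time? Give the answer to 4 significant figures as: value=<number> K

value=175.6 K

Throughput in SI: Q_s = 276.8 kg/h ÷ 3600 s/h = 0.0768889 kg/s
Mean residence time: t_res = M/Q_s = 11.26 kg / 0.0768889 kg/s = 146.445 s
Convert to SI: D = 0.1115 m, h = 0.00391 m, N = 25.6/60 = 0.426667 rev/s
Shear rate: γ̇ = πDN/h = π·0.1115·0.426667/0.00391 = 38.224 s⁻¹
ΔT = η·γ̇²·t_res / (ρ·cp) = 1712 · (38.224)² · 146.445 / (1386 · 1505) = 175.611 K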